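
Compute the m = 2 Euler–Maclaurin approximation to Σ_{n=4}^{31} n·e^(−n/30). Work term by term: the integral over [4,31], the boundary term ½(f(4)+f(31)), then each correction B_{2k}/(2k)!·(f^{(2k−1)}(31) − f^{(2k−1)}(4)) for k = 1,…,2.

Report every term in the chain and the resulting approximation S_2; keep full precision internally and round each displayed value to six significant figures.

S_2 ≈ 248.730

The integral term ∫_4^31 x·e^(−x/30) dx = 241.528.
½[f(4) + f(31)] = ½[3.50069 + 11.0304] = 7.26554.
So far: 248.794.
Order-1 term: 1/12 · (-0.0118606 − 0.758484) = -0.0641953.
Partial sum through k=1: 248.730.
Order-2 term: −1/720 · (0.000777530 − 0.00278759) = 2.79175e-06.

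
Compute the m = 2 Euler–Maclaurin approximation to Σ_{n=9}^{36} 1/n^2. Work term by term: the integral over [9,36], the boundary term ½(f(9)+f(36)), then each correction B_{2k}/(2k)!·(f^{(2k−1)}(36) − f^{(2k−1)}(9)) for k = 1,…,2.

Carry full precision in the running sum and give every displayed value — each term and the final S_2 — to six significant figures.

The integral term ∫_9^36 1/x^2 dx = 0.0833333.
Endpoint term: (f(9) + f(36))/2 = (0.0123457 + 0.000771605)/2 = 0.00655864.
So far: 0.0898920.
Order-1 term: 1/12 · (-4.28669e-05 − (-0.00274348)) = 0.000225051.
Running total after k=1: 0.0901170.
Order-2 term: −1/720 · (-3.96916e-07 − (-0.000406442)) = -5.63952e-07.

S_2 ≈ 0.0901165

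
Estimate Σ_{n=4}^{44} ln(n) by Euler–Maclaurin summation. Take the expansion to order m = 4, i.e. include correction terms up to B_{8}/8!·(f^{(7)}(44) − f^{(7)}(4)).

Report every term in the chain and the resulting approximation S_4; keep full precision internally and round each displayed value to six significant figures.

S_4 ≈ 123.526

Integral: ∫_4^44 ln(x) dx = 120.959.
Endpoint term: (f(4) + f(44))/2 = (1.38629 + 3.78419)/2 = 2.58524.
So far: 123.544.
Correction k=1: B_{2}/2! · (f^{(1)}(44) − f^{(1)}(4)) = 1/12 · (0.0227273 − 0.250000) = -0.0189394.
Running total after k=1: 123.525.
Correction k=2: B_{4}/4! · (f^{(3)}(44) − f^{(3)}(4)) = −1/720 · (2.34786e-05 − 0.0312500) = 4.33702e-05.
Running total after k=2: 123.526.
Correction k=3: B_{6}/6! · (f^{(5)}(44) − f^{(5)}(4)) = 1/30240 · (1.45528e-07 − 0.0234375) = -7.75045e-07.
Running total after k=3: 123.526.
Correction k=4: B_{8}/8! · (f^{(7)}(44) − f^{(7)}(4)) = −1/1209600 · (2.25509e-09 − 0.0439453) = 3.63304e-08.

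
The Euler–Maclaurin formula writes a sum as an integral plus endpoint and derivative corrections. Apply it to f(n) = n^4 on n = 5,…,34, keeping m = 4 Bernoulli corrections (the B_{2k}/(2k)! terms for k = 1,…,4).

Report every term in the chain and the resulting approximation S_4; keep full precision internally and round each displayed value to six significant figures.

Integral: ∫_5^34 x^4 dx = 9.08646e+06.
½[f(5) + f(34)] = ½[625.000 + 1.33634e+06] = 668480.
So far: 9.75494e+06.
Order-1 term: 1/12 · (157216 − 500.000) = 13059.7.
Running total after k=1: 9.76800e+06.
Order-2 term: −1/720 · (816.000 − 120.000) = -0.966667.
Running total after k=2: 9.76800e+06.
Order-3 term: 1/30240 · (0.00000 − 0.00000) = 0.00000.
Running total after k=3: 9.76800e+06.
Order-4 term: −1/1209600 · (0.00000 − 0.00000) = 0.00000.

S_4 ≈ 9.76800e+06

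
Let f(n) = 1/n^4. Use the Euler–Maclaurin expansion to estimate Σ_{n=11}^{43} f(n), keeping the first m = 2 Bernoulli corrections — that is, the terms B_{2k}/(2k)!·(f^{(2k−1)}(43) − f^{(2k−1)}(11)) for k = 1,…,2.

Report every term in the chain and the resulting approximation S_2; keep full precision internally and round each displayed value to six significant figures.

Integral: ∫_11^43 1/x^4 dx = 0.000246246.
Boundary: ½(f(11) + f(43)) = ½(6.83013e-05 + 2.92500e-07) = 3.42969e-05.
Running total after boundary: 0.000280543.
k=1: B_{2}/(2)! × [f^{(1)}(43) − f^{(1)}(11)] = 1/12 × (-2.72093e-08 − (-2.48369e-05)) = 2.06747e-06.
Running total after k=1: 0.000282610.
k=2: B_{4}/(4)! × [f^{(3)}(43) − f^{(3)}(11)] = −1/720 × (-4.41471e-10 − (-6.15790e-06)) = -8.55202e-09.

S_2 ≈ 0.000282602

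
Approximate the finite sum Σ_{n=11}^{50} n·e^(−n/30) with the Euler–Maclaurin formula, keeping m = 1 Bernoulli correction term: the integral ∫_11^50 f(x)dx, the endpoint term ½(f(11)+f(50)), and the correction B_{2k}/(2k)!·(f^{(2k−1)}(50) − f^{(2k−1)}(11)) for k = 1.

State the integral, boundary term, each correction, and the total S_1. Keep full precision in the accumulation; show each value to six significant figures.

The integral term ∫_11^50 x·e^(−x/30) dx = 399.139.
Endpoint term: (f(11) + f(50))/2 = (7.62345 + 9.44378)/2 = 8.53361.
So far: 407.672.
Order-1 term: 1/12 · (-0.125917 − 0.438926) = -0.0470702.

S_1 ≈ 407.625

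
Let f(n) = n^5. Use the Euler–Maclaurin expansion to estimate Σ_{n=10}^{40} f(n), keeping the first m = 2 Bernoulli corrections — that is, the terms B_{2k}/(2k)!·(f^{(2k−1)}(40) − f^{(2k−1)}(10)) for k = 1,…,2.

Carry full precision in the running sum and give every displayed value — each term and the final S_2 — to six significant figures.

∫_10^40 x^5 dx evaluates to 6.82500e+08.
Endpoint term: (f(10) + f(40))/2 = (100000 + 1.02400e+08)/2 = 5.12500e+07.
So far: 7.33750e+08.
Order-1 term: 1/12 · (1.28000e+07 − 50000.0) = 1.06250e+06.
Running total after k=1: 7.34812e+08.
Order-2 term: −1/720 · (96000.0 − 6000.00) = -125.000.

S_2 ≈ 7.34812e+08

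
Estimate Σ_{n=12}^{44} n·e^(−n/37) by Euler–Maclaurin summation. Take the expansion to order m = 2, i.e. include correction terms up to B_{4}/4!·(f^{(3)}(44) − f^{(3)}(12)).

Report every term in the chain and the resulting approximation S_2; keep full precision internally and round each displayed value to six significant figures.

S_2 ≈ 409.328

The integral term ∫_12^44 x·e^(−x/37) dx = 398.337.
Boundary: ½(f(12) + f(44)) = ½(8.67619 + 13.3966) = 11.0364.
So far: 409.373.
k=1: B_{2}/(2)! × [f^{(1)}(44) − f^{(1)}(12)] = 1/12 × (-0.0576021 − 0.488524) = -0.0455105.
Partial sum through k=1: 409.328.
k=2: B_{4}/(4)! × [f^{(3)}(44) − f^{(3)}(12)] = −1/720 × (0.000402728 − 0.00141312) = 1.40332e-06.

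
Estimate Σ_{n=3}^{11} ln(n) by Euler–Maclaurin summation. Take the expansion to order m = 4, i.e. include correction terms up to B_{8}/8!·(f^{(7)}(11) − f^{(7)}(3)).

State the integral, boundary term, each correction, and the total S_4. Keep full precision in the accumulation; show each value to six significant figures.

S_4 ≈ 16.8092

∫_3^11 ln(x) dx evaluates to 15.0810.
Boundary: ½(f(3) + f(11)) = ½(1.09861 + 2.39790) = 1.74825.
Running total after boundary: 16.8293.
Order-1 term: 1/12 · (0.0909091 − 0.333333) = -0.0202020.
Running total after k=1: 16.8091.
Order-2 term: −1/720 · (0.00150263 − 0.0740741) = 0.000100794.
Running total after k=2: 16.8092.
Order-3 term: 1/30240 · (0.000149021 − 0.0987654) = -3.26112e-06.
Running total after k=3: 16.8092.
Order-4 term: −1/1209600 · (3.69474e-05 − 0.329218) = 2.72141e-07.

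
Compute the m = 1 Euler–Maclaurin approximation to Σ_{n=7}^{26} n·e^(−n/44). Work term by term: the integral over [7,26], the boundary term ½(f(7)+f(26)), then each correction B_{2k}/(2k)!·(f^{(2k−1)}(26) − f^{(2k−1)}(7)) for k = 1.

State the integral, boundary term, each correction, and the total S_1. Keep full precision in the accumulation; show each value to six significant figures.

∫_7^26 x·e^(−x/44) dx evaluates to 208.173.
½[f(7) + f(26)] = ½[5.97043 + 14.3994] = 10.1849.
Running total after boundary: 218.358.
Order-1 term: 1/12 · (0.226564 − 0.717227) = -0.0408886.

S_1 ≈ 218.317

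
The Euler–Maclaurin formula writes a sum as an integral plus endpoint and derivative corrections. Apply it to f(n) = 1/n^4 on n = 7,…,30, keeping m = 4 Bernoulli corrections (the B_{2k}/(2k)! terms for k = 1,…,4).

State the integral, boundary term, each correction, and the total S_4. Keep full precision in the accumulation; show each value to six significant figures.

S_4 ≈ 0.00118796

∫_7^30 1/x^4 dx evaluates to 0.000959472.
Boundary: ½(f(7) + f(30)) = ½(0.000416493 + 1.23457e-06) = 0.000208864.
So far: 0.00116834.
Correction k=1: B_{2}/2! · (f^{(1)}(30) − f^{(1)}(7)) = 1/12 · (-1.64609e-07 − (-0.000237996)) = 1.98193e-05.
Running total after k=1: 0.00118815.
Correction k=2: B_{4}/4! · (f^{(3)}(30) − f^{(3)}(7)) = −1/720 · (-5.48697e-09 − (-0.000145712)) = -2.02370e-07.
Running total after k=2: 0.00118795.
Correction k=3: B_{6}/6! · (f^{(5)}(30) − f^{(5)}(7)) = 1/30240 · (-3.41411e-10 − (-0.000166528)) = 5.50686e-09.
Running total after k=3: 0.00118796.
Correction k=4: B_{8}/8! · (f^{(7)}(30) − f^{(7)}(7)) = −1/1209600 · (-3.41411e-11 − (-0.000305868)) = -2.52867e-10.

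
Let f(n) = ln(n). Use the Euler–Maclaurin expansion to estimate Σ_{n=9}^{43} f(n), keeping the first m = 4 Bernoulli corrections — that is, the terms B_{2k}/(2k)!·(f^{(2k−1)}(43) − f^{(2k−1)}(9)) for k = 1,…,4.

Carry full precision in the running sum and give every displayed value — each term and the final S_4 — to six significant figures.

S_4 ≈ 110.928

The integral term ∫_9^43 ln(x) dx = 107.957.
½[f(9) + f(43)] = ½[2.19722 + 3.76120] = 2.97921.
Integral + boundary = 110.936.
k=1: B_{2}/(2)! × [f^{(1)}(43) − f^{(1)}(9)] = 1/12 × (0.0232558 − 0.111111) = -0.00732127.
Running total after k=1: 110.928.
k=2: B_{4}/(4)! × [f^{(3)}(43) − f^{(3)}(9)] = −1/720 × (2.51550e-05 − 0.00274348) = 3.77546e-06.
Running total after k=2: 110.928.
k=3: B_{6}/(6)! × [f^{(5)}(43) − f^{(5)}(9)] = 1/30240 × (1.63256e-07 − 0.000406442) = -1.34351e-08.
Running total after k=3: 110.928.
k=4: B_{8}/(8)! × [f^{(7)}(43) − f^{(7)}(9)] = −1/1209600 × (2.64883e-09 − 0.000150534) = 1.24447e-10.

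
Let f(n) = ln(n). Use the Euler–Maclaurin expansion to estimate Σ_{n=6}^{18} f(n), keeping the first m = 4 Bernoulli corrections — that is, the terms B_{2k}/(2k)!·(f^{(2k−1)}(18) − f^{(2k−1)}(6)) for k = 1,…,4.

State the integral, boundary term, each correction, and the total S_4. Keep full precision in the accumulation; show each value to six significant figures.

S_4 ≈ 31.6080

∫_6^18 ln(x) dx evaluates to 29.2761.
½[f(6) + f(18)] = ½[1.79176 + 2.89037] = 2.34107.
So far: 31.6172.
Order-1 term: 1/12 · (0.0555556 − 0.166667) = -0.00925926.
Running total after k=1: 31.6079.
Order-2 term: −1/720 · (0.000342936 − 0.00925926) = 1.23838e-05.
Running total after k=2: 31.6080.
Order-3 term: 1/30240 · (1.27013e-05 − 0.00308642) = -1.01644e-07.
Running total after k=3: 31.6080.
Order-4 term: −1/1209600 · (1.17605e-06 − 0.00257202) = 2.12536e-09.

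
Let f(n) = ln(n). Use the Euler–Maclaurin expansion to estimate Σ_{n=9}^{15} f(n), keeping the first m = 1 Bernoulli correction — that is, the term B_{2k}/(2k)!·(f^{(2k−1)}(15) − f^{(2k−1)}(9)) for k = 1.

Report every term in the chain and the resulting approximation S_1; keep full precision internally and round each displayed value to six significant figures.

Integral: ∫_9^15 ln(x) dx = 14.8457.
Endpoint term: (f(9) + f(15))/2 = (2.19722 + 2.70805)/2 = 2.45264.
So far: 17.2984.
Order-1 term: 1/12 · (0.0666667 − 0.111111) = -0.00370370.

S_1 ≈ 17.2947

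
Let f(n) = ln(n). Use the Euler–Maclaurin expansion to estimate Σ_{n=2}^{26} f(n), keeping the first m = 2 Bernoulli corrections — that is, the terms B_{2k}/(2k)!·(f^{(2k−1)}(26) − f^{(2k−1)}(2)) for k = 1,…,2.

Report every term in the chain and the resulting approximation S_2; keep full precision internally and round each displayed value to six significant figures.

S_2 ≈ 61.2617

Integral: ∫_2^26 ln(x) dx = 59.3242.
½[f(2) + f(26)] = ½[0.693147 + 3.25810] = 1.97562.
Running total after boundary: 61.2998.
k=1: B_{2}/(2)! × [f^{(1)}(26) − f^{(1)}(2)] = 1/12 × (0.0384615 − 0.500000) = -0.0384615.
Partial sum through k=1: 61.2614.
k=2: B_{4}/(4)! × [f^{(3)}(26) − f^{(3)}(2)] = −1/720 × (0.000113792 − 0.250000) = 0.000347064.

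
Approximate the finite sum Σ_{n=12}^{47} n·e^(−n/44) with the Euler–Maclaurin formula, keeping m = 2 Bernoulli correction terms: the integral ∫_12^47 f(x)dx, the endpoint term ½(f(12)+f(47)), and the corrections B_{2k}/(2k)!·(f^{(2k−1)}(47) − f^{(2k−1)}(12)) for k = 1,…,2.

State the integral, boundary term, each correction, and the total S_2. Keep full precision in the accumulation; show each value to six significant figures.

S_2 ≈ 512.534

Integral: ∫_12^47 x·e^(−x/44) dx = 499.939.
Endpoint term: (f(12) + f(47))/2 = (9.13560 + 16.1507)/2 = 12.6432.
Integral + boundary = 512.582.
Order-1 term: 1/12 · (-0.0234295 − 0.553673) = -0.0480919.
Partial sum through k=1: 512.534.
Order-2 term: −1/720 · (0.000342890 − 0.00107246) = 1.01328e-06.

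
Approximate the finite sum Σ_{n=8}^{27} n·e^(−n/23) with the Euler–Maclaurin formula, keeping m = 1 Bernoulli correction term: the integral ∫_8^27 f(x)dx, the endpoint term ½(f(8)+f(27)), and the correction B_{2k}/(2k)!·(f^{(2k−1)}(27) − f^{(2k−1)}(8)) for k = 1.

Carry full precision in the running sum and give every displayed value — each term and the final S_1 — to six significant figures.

S_1 ≈ 154.964

Integral: ∫_8^27 x·e^(−x/23) dx = 148.008.
½[f(8) + f(27)] = ½[5.64977 + 8.34718] = 6.99848.
Integral + boundary = 155.006.
Correction k=1: B_{2}/2! · (f^{(1)}(27) − f^{(1)}(8)) = 1/12 · (-0.0537661 − 0.460579) = -0.0428621.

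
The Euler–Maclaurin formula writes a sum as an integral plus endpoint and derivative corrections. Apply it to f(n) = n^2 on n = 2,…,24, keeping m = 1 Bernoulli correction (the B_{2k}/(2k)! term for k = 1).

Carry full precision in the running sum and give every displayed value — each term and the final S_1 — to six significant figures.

∫_2^24 x^2 dx evaluates to 4605.33.
Endpoint term: (f(2) + f(24))/2 = (4.00000 + 576.000)/2 = 290.000.
So far: 4895.33.
k=1: B_{2}/(2)! × [f^{(1)}(24) − f^{(1)}(2)] = 1/12 × (48.0000 − 4.00000) = 3.66667.

S_1 ≈ 4899.00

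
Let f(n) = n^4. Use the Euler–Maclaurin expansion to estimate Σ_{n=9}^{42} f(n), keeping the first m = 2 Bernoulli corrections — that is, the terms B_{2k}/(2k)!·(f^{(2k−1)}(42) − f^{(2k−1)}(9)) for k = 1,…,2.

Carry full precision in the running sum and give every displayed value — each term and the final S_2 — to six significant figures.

The integral term ∫_9^42 x^4 dx = 2.61264e+07.
Endpoint term: (f(9) + f(42))/2 = (6561.00 + 3.11170e+06)/2 = 1.55913e+06.
So far: 2.76856e+07.
Correction k=1: B_{2}/2! · (f^{(1)}(42) − f^{(1)}(9)) = 1/12 · (296352 − 2916.00) = 24453.0.
Partial sum through k=1: 2.77100e+07.
Correction k=2: B_{4}/4! · (f^{(3)}(42) − f^{(3)}(9)) = −1/720 · (1008.00 − 216.000) = -1.10000.

S_2 ≈ 2.77100e+07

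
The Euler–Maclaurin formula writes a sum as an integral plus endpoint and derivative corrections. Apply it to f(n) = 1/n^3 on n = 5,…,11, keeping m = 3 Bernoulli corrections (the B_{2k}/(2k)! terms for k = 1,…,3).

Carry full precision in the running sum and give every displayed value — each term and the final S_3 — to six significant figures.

The integral term ∫_5^11 1/x^3 dx = 0.0158678.
Endpoint term: (f(5) + f(11))/2 = (0.00800000 + 0.000751315)/2 = 0.00437566.
Integral + boundary = 0.0202434.
Correction k=1: B_{2}/2! · (f^{(1)}(11) − f^{(1)}(5)) = 1/12 · (-0.000204904 − (-0.00480000)) = 0.000382925.
Partial sum through k=1: 0.0206264.
Correction k=2: B_{4}/4! · (f^{(3)}(11) − f^{(3)}(5)) = −1/720 · (-3.38684e-05 − (-0.00384000)) = -5.28629e-06.
Partial sum through k=2: 0.0206211.
Correction k=3: B_{6}/6! · (f^{(5)}(11) − f^{(5)}(5)) = 1/30240 · (-1.17560e-05 − (-0.00645120)) = 2.12945e-07.

S_3 ≈ 0.0206213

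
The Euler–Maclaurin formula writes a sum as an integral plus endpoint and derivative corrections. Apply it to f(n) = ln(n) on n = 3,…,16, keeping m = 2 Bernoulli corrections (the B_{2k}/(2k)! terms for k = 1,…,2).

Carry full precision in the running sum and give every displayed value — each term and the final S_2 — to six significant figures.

Integral: ∫_3^16 ln(x) dx = 28.0656.
Boundary: ½(f(3) + f(16)) = ½(1.09861 + 2.77259) = 1.93560.
So far: 30.0012.
Order-1 term: 1/12 · (0.0625000 − 0.333333) = -0.0225694.
After k=1: 29.9786.
Order-2 term: −1/720 · (0.000488281 − 0.0740741) = 0.000102202.

S_2 ≈ 29.9787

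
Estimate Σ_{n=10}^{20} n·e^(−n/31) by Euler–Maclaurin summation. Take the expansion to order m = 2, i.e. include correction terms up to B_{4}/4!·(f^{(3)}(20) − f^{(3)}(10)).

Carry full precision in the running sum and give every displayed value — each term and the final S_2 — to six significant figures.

S_2 ≈ 100.041

Integral: ∫_10^20 x·e^(−x/31) dx = 91.1990.
Endpoint term: (f(10) + f(20))/2 = (7.24278 + 10.4916)/2 = 8.86717.
So far: 100.066.
k=1: B_{2}/(2)! × [f^{(1)}(20) − f^{(1)}(10)] = 1/12 × (0.186141 − 0.490640) = -0.0253749.
Running total after k=1: 100.041.
k=2: B_{4}/(4)! × [f^{(3)}(20) − f^{(3)}(10)] = −1/720 × (0.00128543 − 0.00201789) = 1.01731e-06.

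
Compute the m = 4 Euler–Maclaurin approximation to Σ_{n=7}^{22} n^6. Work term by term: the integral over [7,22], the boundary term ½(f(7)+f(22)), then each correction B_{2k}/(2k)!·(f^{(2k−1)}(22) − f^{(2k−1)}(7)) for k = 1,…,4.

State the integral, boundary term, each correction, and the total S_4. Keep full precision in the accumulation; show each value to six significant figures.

S_4 ≈ 4.15535e+08

Integral: ∫_7^22 x^6 dx = 3.56219e+08.
½[f(7) + f(22)] = ½[117649 + 1.13380e+08] = 5.67488e+07.
So far: 4.12968e+08.
Order-1 term: 1/12 · (3.09218e+07 − 100842) = 2.56841e+06.
Partial sum through k=1: 4.15536e+08.
Order-2 term: −1/720 · (1.27776e+06 − 41160.0) = -1717.50.
Partial sum through k=2: 4.15535e+08.
Order-3 term: 1/30240 · (15840.0 − 5040.00) = 0.357143.
Partial sum through k=3: 4.15535e+08.
Order-4 term: −1/1209600 · (0.00000 − 0.00000) = 0.00000.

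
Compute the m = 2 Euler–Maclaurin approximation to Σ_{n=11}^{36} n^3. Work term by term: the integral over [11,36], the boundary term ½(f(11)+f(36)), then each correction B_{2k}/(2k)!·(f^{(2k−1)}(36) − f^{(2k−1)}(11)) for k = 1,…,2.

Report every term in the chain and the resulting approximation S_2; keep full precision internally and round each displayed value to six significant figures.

The integral term ∫_11^36 x^3 dx = 416244.
½[f(11) + f(36)] = ½[1331.00 + 46656.0] = 23993.5.
So far: 440237.
Correction k=1: B_{2}/2! · (f^{(1)}(36) − f^{(1)}(11)) = 1/12 · (3888.00 − 363.000) = 293.750.
After k=1: 440531.
Correction k=2: B_{4}/4! · (f^{(3)}(36) − f^{(3)}(11)) = −1/720 · (6.00000 − 6.00000) = 0.00000.

S_2 ≈ 440531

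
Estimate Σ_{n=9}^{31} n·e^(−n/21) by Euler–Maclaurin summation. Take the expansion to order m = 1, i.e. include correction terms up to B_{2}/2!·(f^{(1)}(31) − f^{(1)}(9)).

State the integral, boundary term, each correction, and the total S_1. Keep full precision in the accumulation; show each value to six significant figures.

Integral: ∫_9^31 x·e^(−x/21) dx = 160.877.
Boundary: ½(f(9) + f(31)) = ½(5.86295 + 7.08370) = 6.47333.
Running total after boundary: 167.351.
Correction k=1: B_{2}/2! · (f^{(1)}(31) − f^{(1)}(9)) = 1/12 · (-0.108813 − 0.372251) = -0.0400886.

S_1 ≈ 167.311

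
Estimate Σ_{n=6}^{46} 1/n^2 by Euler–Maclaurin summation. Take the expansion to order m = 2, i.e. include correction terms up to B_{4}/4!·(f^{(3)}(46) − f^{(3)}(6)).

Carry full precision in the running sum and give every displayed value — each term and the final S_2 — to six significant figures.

∫_6^46 1/x^2 dx evaluates to 0.144928.
½[f(6) + f(46)] = ½[0.0277778 + 0.000472590] = 0.0141252.
So far: 0.159053.
Order-1 term: 1/12 · (-2.05474e-05 − (-0.00925926)) = 0.000769893.
Partial sum through k=1: 0.159823.
Order-2 term: −1/720 · (-1.16526e-07 − (-0.00308642)) = -4.28653e-06.

S_2 ≈ 0.159818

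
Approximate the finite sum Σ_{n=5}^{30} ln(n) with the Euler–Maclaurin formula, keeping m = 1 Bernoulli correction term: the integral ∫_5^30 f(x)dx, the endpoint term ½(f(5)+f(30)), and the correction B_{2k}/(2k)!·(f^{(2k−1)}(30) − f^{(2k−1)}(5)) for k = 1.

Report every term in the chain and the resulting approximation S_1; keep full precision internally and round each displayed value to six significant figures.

Integral: ∫_5^30 ln(x) dx = 68.9887.
Endpoint term: (f(5) + f(30))/2 = (1.60944 + 3.40120)/2 = 2.50532.
Integral + boundary = 71.4940.
Correction k=1: B_{2}/2! · (f^{(1)}(30) − f^{(1)}(5)) = 1/12 · (0.0333333 − 0.200000) = -0.0138889.

S_1 ≈ 71.4802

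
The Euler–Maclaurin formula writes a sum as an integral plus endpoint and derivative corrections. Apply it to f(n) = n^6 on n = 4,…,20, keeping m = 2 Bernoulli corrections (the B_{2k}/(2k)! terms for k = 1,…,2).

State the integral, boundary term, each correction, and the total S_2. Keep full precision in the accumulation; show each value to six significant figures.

S_2 ≈ 2.16455e+08

∫_4^20 x^6 dx evaluates to 1.82855e+08.
Boundary: ½(f(4) + f(20)) = ½(4096.00 + 6.40000e+07) = 3.20020e+07.
Integral + boundary = 2.14857e+08.
Order-1 term: 1/12 · (1.92000e+07 − 6144.00) = 1.59949e+06.
Running total after k=1: 2.16456e+08.
Order-2 term: −1/720 · (960000 − 7680.00) = -1322.67.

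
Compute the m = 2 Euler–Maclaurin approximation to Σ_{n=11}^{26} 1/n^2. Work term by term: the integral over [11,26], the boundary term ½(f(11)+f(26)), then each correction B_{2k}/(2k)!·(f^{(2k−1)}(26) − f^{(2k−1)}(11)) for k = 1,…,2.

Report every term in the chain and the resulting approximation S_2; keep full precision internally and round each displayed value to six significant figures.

S_2 ≈ 0.0574350

∫_11^26 1/x^2 dx evaluates to 0.0524476.
Boundary: ½(f(11) + f(26)) = ½(0.00826446 + 0.00147929) = 0.00487188.
Integral + boundary = 0.0573194.
Order-1 term: 1/12 · (-0.000113792 − (-0.00150263)) = 0.000115737.
After k=1: 0.0574352.
Order-2 term: −1/720 · (-2.01997e-06 − (-0.000149021)) = -2.04168e-07.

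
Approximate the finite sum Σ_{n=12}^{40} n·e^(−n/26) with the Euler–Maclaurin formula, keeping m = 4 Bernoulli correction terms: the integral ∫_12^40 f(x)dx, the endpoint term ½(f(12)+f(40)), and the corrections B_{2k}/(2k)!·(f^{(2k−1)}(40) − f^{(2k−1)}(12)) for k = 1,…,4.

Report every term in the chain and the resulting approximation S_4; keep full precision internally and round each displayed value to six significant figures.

S_4 ≈ 262.343

∫_12^40 x·e^(−x/26) dx evaluates to 254.305.
Endpoint term: (f(12) + f(40))/2 = (7.56376 + 8.58845)/2 = 8.07610.
Running total after boundary: 262.381.
Order-1 term: 1/12 · (-0.115614 − 0.339399) = -0.0379178.
After k=1: 262.343.
Order-2 term: −1/720 · (0.000464214 − 0.00236690) = 2.64262e-06.
After k=2: 262.343.
Order-3 term: 1/30240 · (1.62641e-06 − 6.25996e-06) = -1.53226e-10.
After k=3: 262.343.
Order-4 term: −1/1209600 · (3.79603e-09 − 1.33411e-08) = 7.89110e-15.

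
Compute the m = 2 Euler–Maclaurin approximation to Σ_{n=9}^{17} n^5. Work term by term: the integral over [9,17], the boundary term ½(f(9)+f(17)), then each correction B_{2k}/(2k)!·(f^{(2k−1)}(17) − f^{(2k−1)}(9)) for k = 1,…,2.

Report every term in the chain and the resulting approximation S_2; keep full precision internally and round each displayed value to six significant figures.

S_2 ≈ 4.70586e+06

The integral term ∫_9^17 x^5 dx = 3.93435e+06.
Boundary: ½(f(9) + f(17)) = ½(59049.0 + 1.41986e+06) = 739453.
Integral + boundary = 4.67381e+06.
Correction k=1: B_{2}/2! · (f^{(1)}(17) − f^{(1)}(9)) = 1/12 · (417605 − 32805.0) = 32066.7.
Running total after k=1: 4.70587e+06.
Correction k=2: B_{4}/4! · (f^{(3)}(17) − f^{(3)}(9)) = −1/720 · (17340.0 − 4860.00) = -17.3333.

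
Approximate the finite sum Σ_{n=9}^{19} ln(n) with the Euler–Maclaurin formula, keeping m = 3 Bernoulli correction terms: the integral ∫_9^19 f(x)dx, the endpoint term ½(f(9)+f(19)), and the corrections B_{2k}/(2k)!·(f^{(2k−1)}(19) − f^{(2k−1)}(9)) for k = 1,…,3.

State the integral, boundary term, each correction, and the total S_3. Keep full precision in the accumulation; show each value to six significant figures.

∫_9^19 ln(x) dx evaluates to 26.1693.
Endpoint term: (f(9) + f(19))/2 = (2.19722 + 2.94444)/2 = 2.57083.
So far: 28.7402.
Order-1 term: 1/12 · (0.0526316 − 0.111111) = -0.00487329.
Running total after k=1: 28.7353.
Order-2 term: −1/720 · (0.000291588 − 0.00274348) = 3.40541e-06.
Running total after k=2: 28.7353.
Order-3 term: 1/30240 · (9.69267e-06 − 0.000406442) = -1.31200e-08.

S_3 ≈ 28.7353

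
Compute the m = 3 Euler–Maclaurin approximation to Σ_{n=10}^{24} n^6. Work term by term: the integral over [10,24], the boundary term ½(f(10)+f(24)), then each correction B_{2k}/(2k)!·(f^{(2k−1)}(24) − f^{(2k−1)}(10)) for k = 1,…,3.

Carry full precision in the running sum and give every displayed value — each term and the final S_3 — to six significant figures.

Integral: ∫_10^24 x^6 dx = 6.53782e+08.
Boundary: ½(f(10) + f(24)) = ½(1.00000e+06 + 1.91103e+08) = 9.60515e+07.
Integral + boundary = 7.49833e+08.
Order-1 term: 1/12 · (4.77757e+07 − 600000) = 3.93131e+06.
After k=1: 7.53764e+08.
Order-2 term: −1/720 · (1.65888e+06 − 120000) = -2137.33.
After k=2: 7.53762e+08.
Order-3 term: 1/30240 · (17280.0 − 7200.00) = 0.333333.

S_3 ≈ 7.53762e+08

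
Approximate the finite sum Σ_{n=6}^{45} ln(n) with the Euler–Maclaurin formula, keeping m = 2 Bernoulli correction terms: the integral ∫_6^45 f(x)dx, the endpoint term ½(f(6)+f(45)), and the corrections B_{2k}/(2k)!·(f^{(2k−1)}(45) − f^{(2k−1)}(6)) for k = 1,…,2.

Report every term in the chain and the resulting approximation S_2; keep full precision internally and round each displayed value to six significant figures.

S_2 ≈ 124.336

The integral term ∫_6^45 ln(x) dx = 121.549.
Endpoint term: (f(6) + f(45))/2 = (1.79176 + 3.80666)/2 = 2.79921.
Integral + boundary = 124.348.
Correction k=1: B_{2}/2! · (f^{(1)}(45) − f^{(1)}(6)) = 1/12 · (0.0222222 − 0.166667) = -0.0120370.
Running total after k=1: 124.336.
Correction k=2: B_{4}/4! · (f^{(3)}(45) − f^{(3)}(6)) = −1/720 · (2.19479e-05 − 0.00925926) = 1.28296e-05.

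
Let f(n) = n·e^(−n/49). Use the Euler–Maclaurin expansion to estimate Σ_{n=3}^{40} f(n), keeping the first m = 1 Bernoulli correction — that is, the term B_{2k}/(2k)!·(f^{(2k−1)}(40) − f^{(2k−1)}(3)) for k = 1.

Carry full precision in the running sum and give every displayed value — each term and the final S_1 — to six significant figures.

Integral: ∫_3^40 x·e^(−x/49) dx = 468.888.
Boundary: ½(f(3) + f(40)) = ½(2.82184 + 17.6821) = 10.2520.
Running total after boundary: 479.140.
k=1: B_{2}/(2)! × [f^{(1)}(40) − f^{(1)}(3)] = 1/12 × (0.0811933 − 0.883024) = -0.0668192.

S_1 ≈ 479.074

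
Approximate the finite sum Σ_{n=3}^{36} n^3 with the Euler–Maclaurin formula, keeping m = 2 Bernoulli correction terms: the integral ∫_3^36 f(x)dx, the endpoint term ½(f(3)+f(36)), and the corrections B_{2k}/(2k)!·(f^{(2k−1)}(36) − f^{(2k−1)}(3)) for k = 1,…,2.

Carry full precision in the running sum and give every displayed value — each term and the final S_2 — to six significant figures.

Integral: ∫_3^36 x^3 dx = 419884.
½[f(3) + f(36)] = ½[27.0000 + 46656.0] = 23341.5.
So far: 443225.
Order-1 term: 1/12 · (3888.00 − 27.0000) = 321.750.
Partial sum through k=1: 443547.
Order-2 term: −1/720 · (6.00000 − 6.00000) = 0.00000.

S_2 ≈ 443547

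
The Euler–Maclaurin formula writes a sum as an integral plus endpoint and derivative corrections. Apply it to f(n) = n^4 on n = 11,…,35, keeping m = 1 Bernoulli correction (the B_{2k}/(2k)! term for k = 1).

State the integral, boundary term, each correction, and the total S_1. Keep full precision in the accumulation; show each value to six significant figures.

∫_11^35 x^4 dx evaluates to 1.04722e+07.
Endpoint term: (f(11) + f(35))/2 = (14641.0 + 1.50062e+06)/2 = 757633.
Integral + boundary = 1.12298e+07.
k=1: B_{2}/(2)! × [f^{(1)}(35) − f^{(1)}(11)] = 1/12 × (171500 − 5324.00) = 13848.0.

S_1 ≈ 1.12436e+07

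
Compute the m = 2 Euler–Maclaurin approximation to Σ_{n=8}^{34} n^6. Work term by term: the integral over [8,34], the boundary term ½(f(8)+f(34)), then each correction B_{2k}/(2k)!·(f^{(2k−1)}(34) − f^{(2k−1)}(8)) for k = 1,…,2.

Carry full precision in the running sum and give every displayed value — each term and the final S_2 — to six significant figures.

S_2 ≈ 8.29826e+09

The integral term ∫_8^34 x^6 dx = 7.50304e+09.
Boundary: ½(f(8) + f(34)) = ½(262144 + 1.54480e+09) = 7.72533e+08.
So far: 8.27557e+09.
Order-1 term: 1/12 · (2.72613e+08 − 196608) = 2.27013e+07.
Running total after k=1: 8.29827e+09.
Order-2 term: −1/720 · (4.71648e+06 − 61440.0) = -6465.33.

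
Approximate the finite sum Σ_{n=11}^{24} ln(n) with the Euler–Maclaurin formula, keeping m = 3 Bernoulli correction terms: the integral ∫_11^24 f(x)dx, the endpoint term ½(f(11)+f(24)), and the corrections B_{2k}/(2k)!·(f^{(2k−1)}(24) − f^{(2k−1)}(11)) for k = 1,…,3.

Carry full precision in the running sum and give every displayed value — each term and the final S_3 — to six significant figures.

∫_11^24 ln(x) dx evaluates to 36.8964.
½[f(11) + f(24)] = ½[2.39790 + 3.17805] = 2.78797.
So far: 39.6844.
Correction k=1: B_{2}/2! · (f^{(1)}(24) − f^{(1)}(11)) = 1/12 · (0.0416667 − 0.0909091) = -0.00410354.
Running total after k=1: 39.6803.
Correction k=2: B_{4}/4! · (f^{(3)}(24) − f^{(3)}(11)) = −1/720 · (0.000144676 − 0.00150263) = 1.88605e-06.
Running total after k=2: 39.6803.
Correction k=3: B_{6}/6! · (f^{(5)}(24) − f^{(5)}(11)) = 1/30240 · (3.01408e-06 − 0.000149021) = -4.82827e-09.

S_3 ≈ 39.6803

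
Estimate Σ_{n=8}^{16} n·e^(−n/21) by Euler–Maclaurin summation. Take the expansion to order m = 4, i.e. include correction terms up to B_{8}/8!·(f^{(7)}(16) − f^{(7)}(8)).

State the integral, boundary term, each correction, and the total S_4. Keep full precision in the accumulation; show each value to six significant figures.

∫_8^16 x·e^(−x/21) dx evaluates to 53.3898.
Boundary: ½(f(8) + f(16)) = ½(5.46568 + 7.46842) = 6.46705.
Integral + boundary = 59.8569.
Order-1 term: 1/12 · (0.111137 − 0.422940) = -0.0259835.
Running total after k=1: 59.8309.
Order-2 term: −1/720 · (0.00236891 − 0.00405751) = 2.34527e-06.
Running total after k=2: 59.8309.
Order-3 term: 1/30240 · (1.01719e-05 − 1.62267e-05) = -2.00224e-10.
Running total after k=3: 59.8309.
Order-4 term: −1/1209600 · (3.39504e-08 − 5.27271e-08) = 1.55231e-14.

S_4 ≈ 59.8309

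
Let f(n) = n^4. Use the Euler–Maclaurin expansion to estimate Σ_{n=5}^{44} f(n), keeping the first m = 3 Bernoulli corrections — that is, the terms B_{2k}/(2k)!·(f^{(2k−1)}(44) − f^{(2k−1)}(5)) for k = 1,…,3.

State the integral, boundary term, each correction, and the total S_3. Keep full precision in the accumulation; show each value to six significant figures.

Integral: ∫_5^44 x^4 dx = 3.29826e+07.
½[f(5) + f(44)] = ½[625.000 + 3.74810e+06] = 1.87436e+06.
Integral + boundary = 3.48570e+07.
k=1: B_{2}/(2)! × [f^{(1)}(44) − f^{(1)}(5)] = 1/12 × (340736 − 500.000) = 28353.0.
After k=1: 3.48853e+07.
k=2: B_{4}/(4)! × [f^{(3)}(44) − f^{(3)}(5)] = −1/720 × (1056.00 − 120.000) = -1.30000.
After k=2: 3.48853e+07.
k=3: B_{6}/(6)! × [f^{(5)}(44) − f^{(5)}(5)] = 1/30240 × (0.00000 − 0.00000) = 0.00000.

S_3 ≈ 3.48853e+07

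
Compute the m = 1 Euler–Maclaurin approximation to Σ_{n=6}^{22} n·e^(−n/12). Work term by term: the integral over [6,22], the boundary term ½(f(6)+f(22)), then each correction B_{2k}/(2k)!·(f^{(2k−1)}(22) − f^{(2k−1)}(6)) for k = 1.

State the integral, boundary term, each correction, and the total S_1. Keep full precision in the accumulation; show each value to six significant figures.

The integral term ∫_6^22 x·e^(−x/12) dx = 65.7797.
Boundary: ½(f(6) + f(22)) = ½(3.63918 + 3.51735) = 3.57827.
So far: 69.3580.
k=1: B_{2}/(2)! × [f^{(1)}(22) − f^{(1)}(6)] = 1/12 × (-0.133233 − 0.303265) = -0.0363749.

S_1 ≈ 69.3216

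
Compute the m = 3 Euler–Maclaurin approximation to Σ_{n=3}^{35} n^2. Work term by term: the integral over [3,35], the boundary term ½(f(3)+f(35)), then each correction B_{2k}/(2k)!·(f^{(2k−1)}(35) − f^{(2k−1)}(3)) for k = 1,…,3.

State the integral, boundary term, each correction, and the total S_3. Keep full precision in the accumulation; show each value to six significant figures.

The integral term ∫_3^35 x^2 dx = 14282.7.
Boundary: ½(f(3) + f(35)) = ½(9.00000 + 1225.00) = 617.000.
Integral + boundary = 14899.7.
Order-1 term: 1/12 · (70.0000 − 6.00000) = 5.33333.
After k=1: 14905.0.
Order-2 term: −1/720 · (0.00000 − 0.00000) = 0.00000.
After k=2: 14905.0.
Order-3 term: 1/30240 · (0.00000 − 0.00000) = 0.00000.

S_3 ≈ 14905.0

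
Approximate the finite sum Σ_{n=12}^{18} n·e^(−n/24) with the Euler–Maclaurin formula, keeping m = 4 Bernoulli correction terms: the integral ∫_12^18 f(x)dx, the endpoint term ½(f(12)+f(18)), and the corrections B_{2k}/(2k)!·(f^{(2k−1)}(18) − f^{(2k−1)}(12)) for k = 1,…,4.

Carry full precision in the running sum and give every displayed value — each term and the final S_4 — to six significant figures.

The integral term ∫_12^18 x·e^(−x/24) dx = 47.8970.
Boundary: ½(f(12) + f(18)) = ½(7.27837 + 8.50260) = 7.89048.
So far: 55.7875.
k=1: B_{2}/(2)! × [f^{(1)}(18) − f^{(1)}(12)] = 1/12 × (0.118092 − 0.303265) = -0.0154311.
After k=1: 55.7721.
k=2: B_{4}/(4)! × [f^{(3)}(18) − f^{(3)}(12)] = −1/720 × (0.00184518 − 0.00263251) = 1.09351e-06.
After k=2: 55.7721.
k=3: B_{6}/(6)! × [f^{(5)}(18) − f^{(5)}(12)] = 1/30240 × (6.05094e-06 − 8.22660e-06) = -7.19463e-11.
After k=3: 55.7721.
k=4: B_{8}/(8)! × [f^{(7)}(18) − f^{(7)}(12)] = −1/1209600 × (1.54487e-08 − 2.06300e-08) = 4.28347e-15.

S_4 ≈ 55.7721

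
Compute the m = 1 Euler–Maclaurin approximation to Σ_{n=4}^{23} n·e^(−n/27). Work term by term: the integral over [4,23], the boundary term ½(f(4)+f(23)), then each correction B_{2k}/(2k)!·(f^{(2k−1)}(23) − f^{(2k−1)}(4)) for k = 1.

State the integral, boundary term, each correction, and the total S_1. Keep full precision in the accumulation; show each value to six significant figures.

S_1 ≈ 152.380

Integral: ∫_4^23 x·e^(−x/27) dx = 145.805.
Boundary: ½(f(4) + f(23)) = ½(3.44921 + 9.81236) = 6.63078.
Integral + boundary = 152.436.
Correction k=1: B_{2}/2! · (f^{(1)}(23) − f^{(1)}(4)) = 1/12 · (0.0632036 − 0.734555) = -0.0559459.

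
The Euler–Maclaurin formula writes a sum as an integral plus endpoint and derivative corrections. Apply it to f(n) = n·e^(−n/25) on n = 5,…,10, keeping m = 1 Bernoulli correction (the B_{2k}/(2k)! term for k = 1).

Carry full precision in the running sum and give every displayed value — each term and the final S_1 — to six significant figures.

The integral term ∫_5^10 x·e^(−x/25) dx = 27.5180.
Boundary: ½(f(5) + f(10)) = ½(4.09365 + 6.70320) = 5.39843.
Integral + boundary = 32.9165.
k=1: B_{2}/(2)! × [f^{(1)}(10) − f^{(1)}(5)] = 1/12 × (0.402192 − 0.654985) = -0.0210660.

S_1 ≈ 32.8954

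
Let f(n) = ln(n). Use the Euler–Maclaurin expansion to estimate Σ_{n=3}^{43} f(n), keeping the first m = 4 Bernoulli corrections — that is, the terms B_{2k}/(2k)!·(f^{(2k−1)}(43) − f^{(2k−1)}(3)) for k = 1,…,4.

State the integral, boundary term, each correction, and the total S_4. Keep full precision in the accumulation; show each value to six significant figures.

The integral term ∫_3^43 ln(x) dx = 118.436.
Endpoint term: (f(3) + f(43))/2 = (1.09861 + 3.76120)/2 = 2.42991.
Running total after boundary: 120.866.
k=1: B_{2}/(2)! × [f^{(1)}(43) − f^{(1)}(3)] = 1/12 × (0.0232558 − 0.333333) = -0.0258398.
Running total after k=1: 120.840.
k=2: B_{4}/(4)! × [f^{(3)}(43) − f^{(3)}(3)] = −1/720 × (2.51550e-05 − 0.0740741) = 0.000102846.
Running total after k=2: 120.840.
k=3: B_{6}/(6)! × [f^{(5)}(43) − f^{(5)}(3)] = 1/30240 × (1.63256e-07 − 0.0987654) = -3.26605e-06.
Running total after k=3: 120.840.
k=4: B_{8}/(8)! × [f^{(7)}(43) − f^{(7)}(3)] = −1/1209600 × (2.64883e-09 − 0.329218) = 2.72171e-07.

S_4 ≈ 120.840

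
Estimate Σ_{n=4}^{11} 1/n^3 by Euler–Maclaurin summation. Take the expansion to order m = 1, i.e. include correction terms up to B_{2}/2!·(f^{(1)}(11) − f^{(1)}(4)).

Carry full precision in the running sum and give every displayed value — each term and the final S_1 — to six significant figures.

The integral term ∫_4^11 1/x^3 dx = 0.0271178.
Boundary: ½(f(4) + f(11)) = ½(0.0156250 + 0.000751315) = 0.00818816.
Running total after boundary: 0.0353059.
Correction k=1: B_{2}/2! · (f^{(1)}(11) − f^{(1)}(4)) = 1/12 · (-0.000204904 − (-0.0117188)) = 0.000959487.

S_1 ≈ 0.0362654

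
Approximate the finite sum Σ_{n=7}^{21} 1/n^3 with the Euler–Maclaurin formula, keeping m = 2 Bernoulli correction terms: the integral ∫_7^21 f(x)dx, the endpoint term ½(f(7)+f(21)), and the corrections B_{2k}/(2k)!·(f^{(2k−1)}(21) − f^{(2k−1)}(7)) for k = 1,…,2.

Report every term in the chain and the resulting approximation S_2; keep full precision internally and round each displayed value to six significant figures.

S_2 ≈ 0.0106841

∫_7^21 1/x^3 dx evaluates to 0.00907029.
Endpoint term: (f(7) + f(21))/2 = (0.00291545 + 0.000107980)/2 = 0.00151172.
Running total after boundary: 0.0105820.
k=1: B_{2}/(2)! × [f^{(1)}(21) − f^{(1)}(7)] = 1/12 × (-1.54257e-05 − (-0.00124948)) = 0.000102838.
Running total after k=1: 0.0106848.
k=2: B_{4}/(4)! × [f^{(3)}(21) − f^{(3)}(7)] = −1/720 × (-6.99577e-07 − (-0.000509992)) = -7.07350e-07.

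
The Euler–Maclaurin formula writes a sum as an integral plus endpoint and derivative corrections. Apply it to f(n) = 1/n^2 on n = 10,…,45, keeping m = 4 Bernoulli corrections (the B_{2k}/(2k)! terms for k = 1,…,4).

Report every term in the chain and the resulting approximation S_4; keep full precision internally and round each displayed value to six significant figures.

Integral: ∫_10^45 1/x^2 dx = 0.0777778.
Endpoint term: (f(10) + f(45))/2 = (0.0100000 + 0.000493827)/2 = 0.00524691.
Running total after boundary: 0.0830247.
Correction k=1: B_{2}/2! · (f^{(1)}(45) − f^{(1)}(10)) = 1/12 · (-2.19479e-05 − (-0.00200000)) = 0.000164838.
After k=1: 0.0831895.
Correction k=2: B_{4}/4! · (f^{(3)}(45) − f^{(3)}(10)) = −1/720 · (-1.30061e-07 − (-0.000240000)) = -3.33153e-07.
After k=2: 0.0831892.
Correction k=3: B_{6}/6! · (f^{(5)}(45) − f^{(5)}(10)) = 1/30240 · (-1.92684e-09 − (-7.20000e-05)) = 2.38089e-09.
After k=3: 0.0831892.
Correction k=4: B_{8}/8! · (f^{(7)}(45) − f^{(7)}(10)) = −1/1209600 · (-5.32854e-11 − (-4.03200e-05)) = -3.33333e-11.

S_4 ≈ 0.0831892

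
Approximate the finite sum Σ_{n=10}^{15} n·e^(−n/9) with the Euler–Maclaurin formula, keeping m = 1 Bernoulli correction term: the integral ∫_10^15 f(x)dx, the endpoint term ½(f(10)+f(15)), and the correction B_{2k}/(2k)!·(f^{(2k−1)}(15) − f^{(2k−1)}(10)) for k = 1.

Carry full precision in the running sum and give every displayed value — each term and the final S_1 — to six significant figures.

S_1 ≈ 18.5500

The integral term ∫_10^15 x·e^(−x/9) dx = 15.4949.
½[f(10) + f(15)] = ½[3.29193 + 2.83313] = 3.06253.
Integral + boundary = 18.5574.
Order-1 term: 1/12 · (-0.125917 − (-0.0365770)) = -0.00744501.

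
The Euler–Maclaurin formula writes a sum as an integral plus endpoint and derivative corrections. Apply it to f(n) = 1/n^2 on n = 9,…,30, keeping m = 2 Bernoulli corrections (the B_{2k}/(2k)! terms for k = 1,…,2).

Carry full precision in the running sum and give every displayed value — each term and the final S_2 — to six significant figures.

S_2 ≈ 0.0847281

The integral term ∫_9^30 1/x^2 dx = 0.0777778.
½[f(9) + f(30)] = ½[0.0123457 + 0.00111111] = 0.00672840.
Running total after boundary: 0.0845062.
Correction k=1: B_{2}/2! · (f^{(1)}(30) − f^{(1)}(9)) = 1/12 · (-7.40741e-05 − (-0.00274348)) = 0.000222451.
After k=1: 0.0847286.
Correction k=2: B_{4}/4! · (f^{(3)}(30) − f^{(3)}(9)) = −1/720 · (-9.87654e-07 − (-0.000406442)) = -5.63131e-07.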